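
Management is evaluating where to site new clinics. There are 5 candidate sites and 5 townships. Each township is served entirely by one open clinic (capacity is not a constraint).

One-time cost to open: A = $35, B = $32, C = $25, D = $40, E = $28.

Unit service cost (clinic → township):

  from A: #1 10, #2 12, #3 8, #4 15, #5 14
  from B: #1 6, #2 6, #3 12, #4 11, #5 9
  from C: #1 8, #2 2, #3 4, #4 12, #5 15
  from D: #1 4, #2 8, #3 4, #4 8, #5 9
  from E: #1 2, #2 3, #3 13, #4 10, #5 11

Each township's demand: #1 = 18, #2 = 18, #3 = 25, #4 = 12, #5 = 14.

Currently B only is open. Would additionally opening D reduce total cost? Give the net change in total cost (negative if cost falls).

Yes — net change −232 (cost falls by 232).

Current service cost with {B}: 774.
Adding D: each township re-picks its cheapest; new service cost 502, saving 272.
Extra fixed cost: 40. Net change = 40 − 272 = -232.
(Totals: 806 → 574.)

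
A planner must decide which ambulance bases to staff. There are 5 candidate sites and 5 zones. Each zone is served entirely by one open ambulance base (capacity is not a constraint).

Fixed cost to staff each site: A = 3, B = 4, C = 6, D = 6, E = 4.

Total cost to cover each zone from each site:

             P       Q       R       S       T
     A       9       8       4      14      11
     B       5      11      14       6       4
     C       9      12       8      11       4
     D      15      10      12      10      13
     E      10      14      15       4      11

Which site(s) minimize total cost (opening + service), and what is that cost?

Open A and B; minimum total cost 34.

For any fixed open set, each zone goes to its cheapest open site; total = fixed + service.
{A, B}: P→B 5, Q→A 8, R→A 4, S→B 6, T→B 4. Service 27; fixed 7; total 34.
{A, B, E}: P→B 5, Q→A 8, R→A 4, S→E 4, T→B 4. Service 25; fixed 11; total 36.
{A, B, C}: P→B 5, Q→A 8, R→A 4, S→B 6, T→B 4. Service 27; fixed 13; total 40.
{A, B, C, D, E}: service 25 + fixed 23 = 48
No other subset beats 34.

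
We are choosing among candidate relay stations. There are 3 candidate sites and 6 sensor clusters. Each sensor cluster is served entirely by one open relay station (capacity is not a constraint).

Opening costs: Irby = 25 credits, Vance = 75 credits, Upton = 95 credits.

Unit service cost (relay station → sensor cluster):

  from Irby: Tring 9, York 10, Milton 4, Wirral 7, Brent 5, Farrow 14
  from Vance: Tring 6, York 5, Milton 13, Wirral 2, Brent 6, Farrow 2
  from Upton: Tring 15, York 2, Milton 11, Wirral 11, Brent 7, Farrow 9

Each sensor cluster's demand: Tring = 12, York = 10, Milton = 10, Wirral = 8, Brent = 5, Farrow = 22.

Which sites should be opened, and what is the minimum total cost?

Open Irby and Vance; minimum total cost 347.

For any fixed open set, each sensor cluster goes to its cheapest open site; total = fixed + service.
{Irby, Vance}: Tring→Vance 6·12=72, York→Vance 5·10=50, Milton→Irby 4·10=40, Wirral→Vance 2·8=16, Brent→Irby 5·5=25, Farrow→Vance 2·22=44. Service 247; fixed 100; total 347.
{Irby, Vance, Upton}: Tring→Vance 6·12=72, York→Upton 2·10=20, Milton→Irby 4·10=40, Wirral→Vance 2·8=16, Brent→Irby 5·5=25, Farrow→Vance 2·22=44. Service 217; fixed 195; total 412.
{Vance}: service 342 + fixed 75 = 417
{Irby}: service 637 + fixed 25 = 662
No other subset beats 347.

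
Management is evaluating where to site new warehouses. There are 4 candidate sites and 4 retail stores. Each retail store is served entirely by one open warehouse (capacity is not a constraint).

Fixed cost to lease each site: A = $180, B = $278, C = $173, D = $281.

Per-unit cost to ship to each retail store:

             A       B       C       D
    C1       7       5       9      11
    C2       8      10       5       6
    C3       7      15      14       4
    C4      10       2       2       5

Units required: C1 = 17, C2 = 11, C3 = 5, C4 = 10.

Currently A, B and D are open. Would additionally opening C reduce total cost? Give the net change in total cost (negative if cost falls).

Current service cost with {A, B, D}: 191.
Adding C: each retail store re-picks its cheapest; new service cost 180, saving 11.
Extra fixed cost: 173. Net change = 173 − 11 = 162.
(Totals: 930 → 1092.)

No — net change +162 (cost rises by 162).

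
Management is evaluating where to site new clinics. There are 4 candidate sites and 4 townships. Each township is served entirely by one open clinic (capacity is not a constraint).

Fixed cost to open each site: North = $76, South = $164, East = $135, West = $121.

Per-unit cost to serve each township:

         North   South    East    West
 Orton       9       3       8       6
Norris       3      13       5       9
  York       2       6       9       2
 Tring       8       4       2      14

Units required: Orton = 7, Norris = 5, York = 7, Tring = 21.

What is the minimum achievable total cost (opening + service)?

Minimum total cost: 321

For any fixed open set, each township goes to its cheapest open site; total = fixed + service.
{East}: Orton→East 8·7=56, Norris→East 5·5=25, York→East 9·7=63, Tring→East 2·21=42. Service 186; fixed 135; total 321.
{North}: Orton→North 9·7=63, Norris→North 3·5=15, York→North 2·7=14, Tring→North 8·21=168. Service 260; fixed 76; total 336.
{North, East}: Orton→East 8·7=56, Norris→North 3·5=15, York→North 2·7=14, Tring→East 2·21=42. Service 127; fixed 211; total 338.
{North, South, East, West}: service 92 + fixed 496 = 588
No other subset beats 321.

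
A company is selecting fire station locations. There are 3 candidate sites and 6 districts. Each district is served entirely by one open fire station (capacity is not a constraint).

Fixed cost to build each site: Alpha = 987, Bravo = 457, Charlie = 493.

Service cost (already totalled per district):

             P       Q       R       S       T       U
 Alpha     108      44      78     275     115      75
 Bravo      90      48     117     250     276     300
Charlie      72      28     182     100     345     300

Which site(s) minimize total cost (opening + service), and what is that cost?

Open Charlie only; minimum total cost 1520.

For any fixed open set, each district goes to its cheapest open site; total = fixed + service.
{Charlie}: P→Charlie 72, Q→Charlie 28, R→Charlie 182, S→Charlie 100, T→Charlie 345, U→Charlie 300. Service 1027; fixed 493; total 1520.
{Bravo}: service 1081 + fixed 457 = 1538
{Alpha}: P→Alpha 108, Q→Alpha 44, R→Alpha 78, S→Alpha 275, T→Alpha 115, U→Alpha 75. Service 695; fixed 987; total 1682.
{Alpha, Bravo, Charlie}: P→Charlie 72, Q→Charlie 28, R→Alpha 78, S→Charlie 100, T→Alpha 115, U→Alpha 75. Service 468; fixed 1937; total 2405.
(All 7 nonempty subsets were checked; Charlie only is lowest.)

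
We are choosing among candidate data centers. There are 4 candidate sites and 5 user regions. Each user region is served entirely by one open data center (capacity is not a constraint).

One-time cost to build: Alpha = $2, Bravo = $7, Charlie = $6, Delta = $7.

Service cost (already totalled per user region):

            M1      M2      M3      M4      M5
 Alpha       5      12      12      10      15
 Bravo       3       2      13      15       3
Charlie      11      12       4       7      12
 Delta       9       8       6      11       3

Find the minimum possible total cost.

For any fixed open set, each user region goes to its cheapest open site; total = fixed + service.
{Bravo, Charlie}: M1→Bravo 3, M2→Bravo 2, M3→Charlie 4, M4→Charlie 7, M5→Bravo 3. Service 19; fixed 13; total 32.
{Alpha, Bravo, Charlie}: service 19 + fixed 15 = 34
{Alpha, Bravo}: M1→Bravo 3, M2→Bravo 2, M3→Alpha 12, M4→Alpha 10, M5→Bravo 3. Service 30; fixed 9; total 39.
{Alpha, Bravo, Charlie, Delta}: service 19 + fixed 22 = 41
No other subset beats 32.

Minimum total cost: 32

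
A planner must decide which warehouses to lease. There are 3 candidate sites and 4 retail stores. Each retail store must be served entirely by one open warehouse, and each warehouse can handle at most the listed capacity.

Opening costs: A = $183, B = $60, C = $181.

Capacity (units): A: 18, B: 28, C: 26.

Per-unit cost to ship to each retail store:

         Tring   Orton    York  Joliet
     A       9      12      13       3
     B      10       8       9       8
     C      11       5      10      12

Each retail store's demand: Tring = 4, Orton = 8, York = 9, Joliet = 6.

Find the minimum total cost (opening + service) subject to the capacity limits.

Open {B}: Tring→B 10·4=40, Orton→B 8·8=64, York→B 9·9=81, Joliet→B 8·6=48.
Loads: B carries 27/28. Service 233; fixed 60; total 293.
Next best feasible plan costs 442.

Minimum total cost: 293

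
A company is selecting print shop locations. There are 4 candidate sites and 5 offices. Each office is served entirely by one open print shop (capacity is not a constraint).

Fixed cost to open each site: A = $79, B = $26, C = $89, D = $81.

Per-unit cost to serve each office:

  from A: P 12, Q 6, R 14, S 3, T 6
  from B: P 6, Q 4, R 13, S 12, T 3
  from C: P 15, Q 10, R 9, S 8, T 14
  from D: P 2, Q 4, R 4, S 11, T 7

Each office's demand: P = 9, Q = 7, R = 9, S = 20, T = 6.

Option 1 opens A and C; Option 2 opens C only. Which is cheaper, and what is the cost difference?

Option 1: {A, C}: P→A 12·9=108, Q→A 6·7=42, R→C 9·9=81, S→A 3·20=60, T→A 6·6=36. Service 327; fixed 168; total 495.
Option 2: {C}: P→C 15·9=135, Q→C 10·7=70, R→C 9·9=81, S→C 8·20=160, T→C 14·6=84. Service 530; fixed 89; total 619.
Difference: |495 − 619| = 124.

Option 1 is cheaper by 124.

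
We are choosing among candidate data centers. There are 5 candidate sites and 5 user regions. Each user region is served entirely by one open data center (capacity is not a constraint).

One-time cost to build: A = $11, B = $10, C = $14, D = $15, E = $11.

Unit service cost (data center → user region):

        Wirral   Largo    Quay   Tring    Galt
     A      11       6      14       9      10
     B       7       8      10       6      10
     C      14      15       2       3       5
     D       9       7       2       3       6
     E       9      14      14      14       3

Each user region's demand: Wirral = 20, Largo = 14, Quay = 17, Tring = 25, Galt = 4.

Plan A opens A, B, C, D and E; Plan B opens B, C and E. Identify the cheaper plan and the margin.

Plan A is cheaper by 2.

Plan A: {A, B, C, D, E}: Wirral→B 7·20=140, Largo→A 6·14=84, Quay→C 2·17=34, Tring→C 3·25=75, Galt→E 3·4=12. Service 345; fixed 61; total 406.
Plan B: {B, C, E}: Wirral→B 7·20=140, Largo→B 8·14=112, Quay→C 2·17=34, Tring→C 3·25=75, Galt→E 3·4=12. Service 373; fixed 35; total 408.
Difference: |406 − 408| = 2.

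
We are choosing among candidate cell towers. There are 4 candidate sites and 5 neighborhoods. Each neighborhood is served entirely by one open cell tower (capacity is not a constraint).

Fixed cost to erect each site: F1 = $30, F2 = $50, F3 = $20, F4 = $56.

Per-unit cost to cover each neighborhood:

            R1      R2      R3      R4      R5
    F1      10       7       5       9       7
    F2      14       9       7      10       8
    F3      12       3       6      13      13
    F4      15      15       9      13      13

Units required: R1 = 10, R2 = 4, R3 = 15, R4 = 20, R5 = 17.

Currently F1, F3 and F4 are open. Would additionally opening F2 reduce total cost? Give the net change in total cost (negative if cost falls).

No — net change +50 (cost rises by 50).

Current service cost with {F1, F3, F4}: 486.
Adding F2: each neighborhood re-picks its cheapest; new service cost 486, saving 0.
Extra fixed cost: 50. Net change = 50 − 0 = 50.
(Totals: 592 → 642.)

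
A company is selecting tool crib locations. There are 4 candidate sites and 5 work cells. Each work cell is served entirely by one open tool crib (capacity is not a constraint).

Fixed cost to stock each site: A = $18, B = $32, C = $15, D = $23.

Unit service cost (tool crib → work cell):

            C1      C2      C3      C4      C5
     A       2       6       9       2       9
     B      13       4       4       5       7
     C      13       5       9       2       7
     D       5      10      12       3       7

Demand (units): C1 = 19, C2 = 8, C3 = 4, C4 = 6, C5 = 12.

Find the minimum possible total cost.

For any fixed open set, each work cell goes to its cheapest open site; total = fixed + service.
{A, B}: C1→A 2·19=38, C2→B 4·8=32, C3→B 4·4=16, C4→A 2·6=12, C5→B 7·12=84. Service 182; fixed 50; total 232.
{A, C}: service 210 + fixed 33 = 243
{A, B, C}: service 182 + fixed 65 = 247
{A, B, C, D}: C1→A 2·19=38, C2→B 4·8=32, C3→B 4·4=16, C4→A 2·6=12, C5→B 7·12=84. Service 182; fixed 88; total 270.
No other subset beats 232.

Minimum total cost: 232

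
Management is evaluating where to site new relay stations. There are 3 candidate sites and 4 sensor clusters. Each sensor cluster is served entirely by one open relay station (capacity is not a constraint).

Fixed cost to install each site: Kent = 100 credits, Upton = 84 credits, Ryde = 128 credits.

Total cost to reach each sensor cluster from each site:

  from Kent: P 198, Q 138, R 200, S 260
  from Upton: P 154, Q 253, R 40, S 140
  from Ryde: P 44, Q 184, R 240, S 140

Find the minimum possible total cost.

Minimum total cost: 620

For any fixed open set, each sensor cluster goes to its cheapest open site; total = fixed + service.
{Upton, Ryde}: P→Ryde 44, Q→Ryde 184, R→Upton 40, S→Upton 140. Service 408; fixed 212; total 620.
{Kent, Upton}: service 472 + fixed 184 = 656
{Upton}: service 587 + fixed 84 = 671
{Kent, Upton, Ryde}: P→Ryde 44, Q→Kent 138, R→Upton 40, S→Upton 140. Service 362; fixed 312; total 674.
(All 7 nonempty subsets were checked; Upton and Ryde is lowest.)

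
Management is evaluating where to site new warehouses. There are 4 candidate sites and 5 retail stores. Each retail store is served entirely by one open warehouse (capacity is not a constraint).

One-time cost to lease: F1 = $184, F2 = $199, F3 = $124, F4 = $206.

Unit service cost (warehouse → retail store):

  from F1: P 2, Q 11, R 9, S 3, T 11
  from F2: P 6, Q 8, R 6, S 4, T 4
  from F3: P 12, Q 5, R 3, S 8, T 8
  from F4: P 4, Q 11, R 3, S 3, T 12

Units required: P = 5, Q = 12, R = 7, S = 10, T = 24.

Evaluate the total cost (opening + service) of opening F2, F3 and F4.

Total cost: 756

Each retail store is assigned to its cheapest site among the open ones.
{F2, F3, F4}: P→F4 4·5=20, Q→F3 5·12=60, R→F3 3·7=21, S→F4 3·10=30, T→F2 4·24=96. Service 227; fixed 529; total 756.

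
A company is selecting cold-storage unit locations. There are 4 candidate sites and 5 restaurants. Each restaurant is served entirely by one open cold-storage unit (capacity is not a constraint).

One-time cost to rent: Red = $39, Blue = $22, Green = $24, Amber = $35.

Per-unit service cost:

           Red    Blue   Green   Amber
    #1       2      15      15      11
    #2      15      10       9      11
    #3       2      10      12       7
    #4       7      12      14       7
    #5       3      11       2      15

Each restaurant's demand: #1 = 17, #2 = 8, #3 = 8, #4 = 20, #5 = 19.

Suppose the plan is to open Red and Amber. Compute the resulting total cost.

Total cost: 409

Each restaurant is assigned to its cheapest site among the open ones.
{Red, Amber}: #1→Red 2·17=34, #2→Amber 11·8=88, #3→Red 2·8=16, #4→Red 7·20=140, #5→Red 3·19=57. Service 335; fixed 74; total 409.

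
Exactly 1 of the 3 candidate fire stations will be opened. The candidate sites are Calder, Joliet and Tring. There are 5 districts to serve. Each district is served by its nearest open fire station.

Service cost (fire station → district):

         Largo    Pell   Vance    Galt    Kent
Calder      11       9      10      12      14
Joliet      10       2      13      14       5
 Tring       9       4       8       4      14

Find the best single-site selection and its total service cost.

Choose Tring only; total service cost 39.

With exactly 1 open, each district uses its cheapest among the chosen.
{Tring}: Largo→Tring 9, Pell→Tring 4, Vance→Tring 8, Galt→Tring 4, Kent→Tring 14. Service cost 39.
{Joliet}: service cost 44
{Calder}: service cost 56
Among all 3 size-1 choices, {Tring} is lowest.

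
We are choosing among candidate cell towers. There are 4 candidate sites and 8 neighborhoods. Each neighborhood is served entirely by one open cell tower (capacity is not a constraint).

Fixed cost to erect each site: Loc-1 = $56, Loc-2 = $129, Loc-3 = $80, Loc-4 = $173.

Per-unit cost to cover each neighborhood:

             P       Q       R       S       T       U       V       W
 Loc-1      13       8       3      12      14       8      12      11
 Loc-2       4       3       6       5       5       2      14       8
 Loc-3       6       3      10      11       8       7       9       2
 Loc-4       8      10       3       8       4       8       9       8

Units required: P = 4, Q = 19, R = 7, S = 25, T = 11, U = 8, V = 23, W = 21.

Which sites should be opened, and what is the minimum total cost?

Open Loc-2 and Loc-3; minimum total cost 769.

For any fixed open set, each neighborhood goes to its cheapest open site; total = fixed + service.
{Loc-2, Loc-3}: P→Loc-2 4·4=16, Q→Loc-2 3·19=57, R→Loc-2 6·7=42, S→Loc-2 5·25=125, T→Loc-2 5·11=55, U→Loc-2 2·8=16, V→Loc-3 9·23=207, W→Loc-3 2·21=42. Service 560; fixed 209; total 769.
{Loc-1, Loc-2, Loc-3}: service 539 + fixed 265 = 804
{Loc-3}: service 819 + fixed 80 = 899
{Loc-1, Loc-2, Loc-3, Loc-4}: service 528 + fixed 438 = 966
No other subset beats 769.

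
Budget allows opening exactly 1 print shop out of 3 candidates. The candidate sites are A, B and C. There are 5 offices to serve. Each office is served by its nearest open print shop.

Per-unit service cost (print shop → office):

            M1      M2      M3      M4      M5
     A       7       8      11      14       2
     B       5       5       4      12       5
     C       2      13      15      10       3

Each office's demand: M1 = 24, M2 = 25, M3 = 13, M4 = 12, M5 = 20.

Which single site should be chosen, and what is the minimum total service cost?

Choose B only; total service cost 541.

With exactly 1 open, each office uses its cheapest among the chosen.
{B}: M1→B 5·24=120, M2→B 5·25=125, M3→B 4·13=52, M4→B 12·12=144, M5→B 5·20=100. Service cost 541.
{A}: service cost 719
{C}: service cost 748
Among all 3 size-1 choices, {B} is lowest.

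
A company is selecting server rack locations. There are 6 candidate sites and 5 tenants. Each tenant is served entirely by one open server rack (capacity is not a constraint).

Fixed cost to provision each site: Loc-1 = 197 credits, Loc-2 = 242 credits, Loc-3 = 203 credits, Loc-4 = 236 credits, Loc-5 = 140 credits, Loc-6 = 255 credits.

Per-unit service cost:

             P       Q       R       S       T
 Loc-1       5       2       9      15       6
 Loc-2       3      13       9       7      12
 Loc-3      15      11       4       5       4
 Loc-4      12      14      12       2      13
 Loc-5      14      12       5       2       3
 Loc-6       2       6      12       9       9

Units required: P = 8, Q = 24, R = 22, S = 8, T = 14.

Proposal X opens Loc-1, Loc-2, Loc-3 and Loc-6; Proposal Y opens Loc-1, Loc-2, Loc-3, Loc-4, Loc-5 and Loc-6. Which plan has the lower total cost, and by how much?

Proposal X is cheaper by 338.

Proposal X: {Loc-1, Loc-2, Loc-3, Loc-6}: P→Loc-6 2·8=16, Q→Loc-1 2·24=48, R→Loc-3 4·22=88, S→Loc-3 5·8=40, T→Loc-3 4·14=56. Service 248; fixed 897; total 1145.
Proposal Y: {Loc-1, Loc-2, Loc-3, Loc-4, Loc-5, Loc-6}: P→Loc-6 2·8=16, Q→Loc-1 2·24=48, R→Loc-3 4·22=88, S→Loc-4 2·8=16, T→Loc-5 3·14=42. Service 210; fixed 1273; total 1483.
Difference: |1145 − 1483| = 338.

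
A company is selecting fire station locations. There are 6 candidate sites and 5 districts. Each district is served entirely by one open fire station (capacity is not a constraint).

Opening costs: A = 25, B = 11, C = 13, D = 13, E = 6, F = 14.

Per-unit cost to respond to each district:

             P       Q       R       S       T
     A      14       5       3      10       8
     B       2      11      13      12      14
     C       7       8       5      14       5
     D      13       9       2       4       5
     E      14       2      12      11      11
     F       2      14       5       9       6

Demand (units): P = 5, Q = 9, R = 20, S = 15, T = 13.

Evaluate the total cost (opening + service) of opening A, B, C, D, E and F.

Total cost: 275

Each district is assigned to its cheapest site among the open ones.
{A, B, C, D, E, F}: P→B 2·5=10, Q→E 2·9=18, R→D 2·20=40, S→D 4·15=60, T→C 5·13=65. Service 193; fixed 82; total 275.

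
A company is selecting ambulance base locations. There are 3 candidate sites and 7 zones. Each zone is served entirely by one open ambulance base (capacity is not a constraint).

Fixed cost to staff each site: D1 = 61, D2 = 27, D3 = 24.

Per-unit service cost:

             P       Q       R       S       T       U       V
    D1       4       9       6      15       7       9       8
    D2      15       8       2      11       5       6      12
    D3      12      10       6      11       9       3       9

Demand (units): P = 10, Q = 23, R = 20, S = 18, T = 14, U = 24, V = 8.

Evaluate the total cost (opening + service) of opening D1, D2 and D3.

Total cost: 780

Each zone is assigned to its cheapest site among the open ones.
{D1, D2, D3}: P→D1 4·10=40, Q→D2 8·23=184, R→D2 2·20=40, S→D2 11·18=198, T→D2 5·14=70, U→D3 3·24=72, V→D1 8·8=64. Service 668; fixed 112; total 780.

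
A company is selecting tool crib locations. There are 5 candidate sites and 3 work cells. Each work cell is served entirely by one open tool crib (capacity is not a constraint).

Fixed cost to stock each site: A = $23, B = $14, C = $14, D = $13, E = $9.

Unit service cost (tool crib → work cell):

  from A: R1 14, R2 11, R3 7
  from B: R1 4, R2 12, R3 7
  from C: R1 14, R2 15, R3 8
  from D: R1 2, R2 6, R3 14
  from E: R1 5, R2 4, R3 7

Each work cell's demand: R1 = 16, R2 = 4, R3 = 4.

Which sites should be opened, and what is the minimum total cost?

Open D and E; minimum total cost 98.

For any fixed open set, each work cell goes to its cheapest open site; total = fixed + service.
{D, E}: R1→D 2·16=32, R2→E 4·4=16, R3→E 7·4=28. Service 76; fixed 22; total 98.
{B, D}: service 84 + fixed 27 = 111
{B, D, E}: R1→D 2·16=32, R2→E 4·4=16, R3→B 7·4=28. Service 76; fixed 36; total 112.
{A, B, C, D, E}: service 76 + fixed 73 = 149
No other subset beats 98.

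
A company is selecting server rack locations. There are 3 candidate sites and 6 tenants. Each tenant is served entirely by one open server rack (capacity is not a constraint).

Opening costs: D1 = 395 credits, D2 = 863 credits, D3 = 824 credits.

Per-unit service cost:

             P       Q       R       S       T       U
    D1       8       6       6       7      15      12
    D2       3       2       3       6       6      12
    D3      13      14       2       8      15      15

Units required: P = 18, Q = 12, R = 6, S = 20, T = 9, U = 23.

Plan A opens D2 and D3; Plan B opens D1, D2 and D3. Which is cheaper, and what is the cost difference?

Plan A: {D2, D3}: P→D2 3·18=54, Q→D2 2·12=24, R→D3 2·6=12, S→D2 6·20=120, T→D2 6·9=54, U→D2 12·23=276. Service 540; fixed 1687; total 2227.
Plan B: {D1, D2, D3}: P→D2 3·18=54, Q→D2 2·12=24, R→D3 2·6=12, S→D2 6·20=120, T→D2 6·9=54, U→D1 12·23=276. Service 540; fixed 2082; total 2622.
Difference: |2227 − 2622| = 395.

Plan A is cheaper by 395.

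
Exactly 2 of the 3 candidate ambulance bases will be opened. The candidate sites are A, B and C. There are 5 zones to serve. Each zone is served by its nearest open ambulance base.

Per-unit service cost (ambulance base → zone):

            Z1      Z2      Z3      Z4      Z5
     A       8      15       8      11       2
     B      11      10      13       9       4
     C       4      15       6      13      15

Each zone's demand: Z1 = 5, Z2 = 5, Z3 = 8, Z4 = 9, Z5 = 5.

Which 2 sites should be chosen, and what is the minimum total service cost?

Choose B and C; total service cost 219.

With exactly 2 open, each zone uses its cheapest among the chosen.
{B, C}: Z1→C 4·5=20, Z2→B 10·5=50, Z3→C 6·8=48, Z4→B 9·9=81, Z5→B 4·5=20. Service cost 219.
{A, B}: service cost 245
{A, C}: service cost 252
Among all 3 size-2 choices, {B, C} is lowest.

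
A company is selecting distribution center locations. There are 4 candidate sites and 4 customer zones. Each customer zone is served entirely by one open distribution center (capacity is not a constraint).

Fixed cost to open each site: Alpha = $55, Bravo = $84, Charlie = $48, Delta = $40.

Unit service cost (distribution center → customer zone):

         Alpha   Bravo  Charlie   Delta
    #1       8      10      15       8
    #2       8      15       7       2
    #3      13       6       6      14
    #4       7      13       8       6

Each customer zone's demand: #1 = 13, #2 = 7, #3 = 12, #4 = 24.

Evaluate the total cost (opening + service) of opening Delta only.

Each customer zone is assigned to its cheapest site among the open ones.
{Delta}: #1→Delta 8·13=104, #2→Delta 2·7=14, #3→Delta 14·12=168, #4→Delta 6·24=144. Service 430; fixed 40; total 470.

Total cost: 470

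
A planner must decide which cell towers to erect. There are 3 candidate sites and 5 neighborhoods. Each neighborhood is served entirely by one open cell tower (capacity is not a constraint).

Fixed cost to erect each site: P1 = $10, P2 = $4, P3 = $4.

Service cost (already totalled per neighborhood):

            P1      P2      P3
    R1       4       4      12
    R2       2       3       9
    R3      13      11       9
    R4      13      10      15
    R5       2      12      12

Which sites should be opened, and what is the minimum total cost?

Open P1 and P2; minimum total cost 43.

For any fixed open set, each neighborhood goes to its cheapest open site; total = fixed + service.
{P1, P2}: R1→P1 4, R2→P1 2, R3→P2 11, R4→P2 10, R5→P1 2. Service 29; fixed 14; total 43.
{P1}: service 34 + fixed 10 = 44
{P1, P3}: service 30 + fixed 14 = 44
{P1, P2, P3}: service 27 + fixed 18 = 45
No other subset beats 43.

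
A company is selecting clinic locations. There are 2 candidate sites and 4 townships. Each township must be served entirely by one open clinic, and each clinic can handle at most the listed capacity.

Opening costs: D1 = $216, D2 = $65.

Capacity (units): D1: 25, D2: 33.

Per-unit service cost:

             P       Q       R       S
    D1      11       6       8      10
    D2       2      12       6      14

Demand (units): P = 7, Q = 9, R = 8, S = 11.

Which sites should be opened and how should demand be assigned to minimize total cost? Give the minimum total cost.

Open {D1, D2}: P→D2 2·7=14, Q→D1 6·9=54, R→D2 6·8=48, S→D1 10·11=110.
Loads: D1 carries 20/25, D2 carries 15/33. Service 226; fixed 281; total 507.
Next best feasible plan costs 551.

Minimum total cost: 507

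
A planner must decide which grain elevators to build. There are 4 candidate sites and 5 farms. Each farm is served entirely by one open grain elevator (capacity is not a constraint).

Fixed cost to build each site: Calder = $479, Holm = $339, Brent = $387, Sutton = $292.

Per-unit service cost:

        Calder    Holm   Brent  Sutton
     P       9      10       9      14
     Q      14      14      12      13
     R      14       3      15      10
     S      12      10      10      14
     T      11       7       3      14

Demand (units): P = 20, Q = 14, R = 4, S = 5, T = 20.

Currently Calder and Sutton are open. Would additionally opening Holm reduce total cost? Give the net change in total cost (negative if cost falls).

No — net change +221 (cost rises by 221).

Current service cost with {Calder, Sutton}: 682.
Adding Holm: each farm re-picks its cheapest; new service cost 564, saving 118.
Extra fixed cost: 339. Net change = 339 − 118 = 221.
(Totals: 1453 → 1674.)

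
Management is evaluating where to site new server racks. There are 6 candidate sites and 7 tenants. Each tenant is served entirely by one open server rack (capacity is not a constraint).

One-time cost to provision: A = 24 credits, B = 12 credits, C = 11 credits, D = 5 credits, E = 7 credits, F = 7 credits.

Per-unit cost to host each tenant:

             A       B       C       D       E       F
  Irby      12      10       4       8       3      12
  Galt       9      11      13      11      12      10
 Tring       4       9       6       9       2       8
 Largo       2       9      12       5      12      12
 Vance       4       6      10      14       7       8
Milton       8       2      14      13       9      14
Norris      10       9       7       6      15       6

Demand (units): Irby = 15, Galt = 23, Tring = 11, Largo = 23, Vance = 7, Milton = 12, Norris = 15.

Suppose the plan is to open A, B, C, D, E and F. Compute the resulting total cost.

Total cost: 528

Each tenant is assigned to its cheapest site among the open ones.
{A, B, C, D, E, F}: Irby→E 3·15=45, Galt→A 9·23=207, Tring→E 2·11=22, Largo→A 2·23=46, Vance→A 4·7=28, Milton→B 2·12=24, Norris→D 6·15=90. Service 462; fixed 66; total 528.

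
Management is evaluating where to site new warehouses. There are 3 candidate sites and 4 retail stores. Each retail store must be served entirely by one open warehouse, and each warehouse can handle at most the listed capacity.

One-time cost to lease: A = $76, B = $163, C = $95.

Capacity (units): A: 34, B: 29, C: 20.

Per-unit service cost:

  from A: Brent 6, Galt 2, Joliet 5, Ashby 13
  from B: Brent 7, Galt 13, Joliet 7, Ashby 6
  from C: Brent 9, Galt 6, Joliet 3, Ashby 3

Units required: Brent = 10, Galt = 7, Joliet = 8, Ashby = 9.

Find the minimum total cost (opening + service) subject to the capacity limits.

Minimum total cost: 296

Open {A, C}: Brent→A 6·10=60, Galt→A 2·7=14, Joliet→C 3·8=24, Ashby→C 3·9=27.
Loads: A carries 17/34, C carries 17/20. Service 125; fixed 171; total 296.
Next best feasible plan costs 307.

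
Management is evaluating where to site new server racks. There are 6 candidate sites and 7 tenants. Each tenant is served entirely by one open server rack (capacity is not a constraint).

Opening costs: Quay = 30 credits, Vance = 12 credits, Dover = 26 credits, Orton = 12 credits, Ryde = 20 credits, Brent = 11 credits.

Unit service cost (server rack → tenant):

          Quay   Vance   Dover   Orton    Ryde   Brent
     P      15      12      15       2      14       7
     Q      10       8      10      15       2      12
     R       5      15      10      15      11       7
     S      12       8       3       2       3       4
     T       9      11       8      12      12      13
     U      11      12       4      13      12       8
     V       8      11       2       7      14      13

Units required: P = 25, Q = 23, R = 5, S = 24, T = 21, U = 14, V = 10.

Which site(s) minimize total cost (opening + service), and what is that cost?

For any fixed open set, each tenant goes to its cheapest open site; total = fixed + service.
{Dover, Orton, Ryde, Brent}: P→Orton 2·25=50, Q→Ryde 2·23=46, R→Brent 7·5=35, S→Orton 2·24=48, T→Dover 8·21=168, U→Dover 4·14=56, V→Dover 2·10=20. Service 423; fixed 69; total 492.
{Dover, Orton, Ryde}: service 438 + fixed 58 = 496
{Quay, Dover, Orton, Ryde}: service 413 + fixed 88 = 501
{Quay, Vance, Dover, Orton, Ryde, Brent}: service 413 + fixed 111 = 524
No other subset beats 492.

Open Dover, Orton, Ryde and Brent; minimum total cost 492.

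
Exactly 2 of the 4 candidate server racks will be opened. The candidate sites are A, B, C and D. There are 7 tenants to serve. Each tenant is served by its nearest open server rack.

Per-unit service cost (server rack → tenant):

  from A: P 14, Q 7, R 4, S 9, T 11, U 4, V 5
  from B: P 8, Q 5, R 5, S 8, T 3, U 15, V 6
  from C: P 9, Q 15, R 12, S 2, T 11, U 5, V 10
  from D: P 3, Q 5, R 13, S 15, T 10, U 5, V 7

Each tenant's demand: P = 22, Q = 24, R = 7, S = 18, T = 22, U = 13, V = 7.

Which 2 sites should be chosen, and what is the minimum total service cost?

With exactly 2 open, each tenant uses its cheapest among the chosen.
{B, D}: P→D 3·22=66, Q→B 5·24=120, R→B 5·7=35, S→B 8·18=144, T→B 3·22=66, U→D 5·13=65, V→B 6·7=42. Service cost 538.
{B, C}: service cost 540
{A, B}: service cost 621
Among all 6 size-2 choices, {B, D} is lowest.

Choose B and D; total service cost 538.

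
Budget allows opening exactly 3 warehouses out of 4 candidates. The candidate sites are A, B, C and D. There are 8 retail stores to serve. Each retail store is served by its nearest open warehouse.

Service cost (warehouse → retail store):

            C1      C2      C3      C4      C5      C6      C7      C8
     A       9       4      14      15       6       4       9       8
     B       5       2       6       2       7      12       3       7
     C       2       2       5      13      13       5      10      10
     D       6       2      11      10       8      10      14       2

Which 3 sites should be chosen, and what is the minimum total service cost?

Choose B, C and D; total service cost 28.

With exactly 3 open, each retail store uses its cheapest among the chosen.
{B, C, D}: C1→C 2, C2→B 2, C3→C 5, C4→B 2, C5→B 7, C6→C 5, C7→B 3, C8→D 2. Service cost 28.
{A, B, D}: service cost 30
{A, B, C}: service cost 31
Among all 4 size-3 choices, {B, C, D} is lowest.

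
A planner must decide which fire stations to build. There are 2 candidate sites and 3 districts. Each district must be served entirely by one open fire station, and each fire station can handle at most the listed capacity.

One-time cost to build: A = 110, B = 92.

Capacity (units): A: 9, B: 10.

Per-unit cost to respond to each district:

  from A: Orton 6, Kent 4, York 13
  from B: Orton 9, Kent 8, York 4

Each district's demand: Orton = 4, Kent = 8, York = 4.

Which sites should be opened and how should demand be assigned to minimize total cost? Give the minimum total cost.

Open {A, B}: Orton→B 9·4=36, Kent→A 4·8=32, York→B 4·4=16.
Loads: A carries 8/9, B carries 8/10. Service 84; fixed 202; total 286.
Next best feasible plan costs 342.

Minimum total cost: 286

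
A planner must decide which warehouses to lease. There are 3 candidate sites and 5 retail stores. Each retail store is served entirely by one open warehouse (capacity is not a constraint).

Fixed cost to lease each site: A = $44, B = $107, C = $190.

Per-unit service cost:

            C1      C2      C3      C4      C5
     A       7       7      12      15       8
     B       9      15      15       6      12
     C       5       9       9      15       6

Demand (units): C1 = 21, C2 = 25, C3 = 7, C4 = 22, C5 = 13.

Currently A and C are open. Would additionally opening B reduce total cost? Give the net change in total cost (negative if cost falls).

Current service cost with {A, C}: 751.
Adding B: each retail store re-picks its cheapest; new service cost 553, saving 198.
Extra fixed cost: 107. Net change = 107 − 198 = -91.
(Totals: 985 → 894.)

Yes — net change −91 (cost falls by 91).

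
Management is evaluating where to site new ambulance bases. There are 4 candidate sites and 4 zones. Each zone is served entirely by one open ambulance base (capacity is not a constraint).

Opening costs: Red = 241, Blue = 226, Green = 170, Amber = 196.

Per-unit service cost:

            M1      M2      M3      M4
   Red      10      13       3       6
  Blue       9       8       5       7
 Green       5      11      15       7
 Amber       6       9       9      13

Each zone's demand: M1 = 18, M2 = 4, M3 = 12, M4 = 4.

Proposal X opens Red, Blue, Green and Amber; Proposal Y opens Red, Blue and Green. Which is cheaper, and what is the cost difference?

Proposal Y is cheaper by 196.

Proposal X: {Red, Blue, Green, Amber}: M1→Green 5·18=90, M2→Blue 8·4=32, M3→Red 3·12=36, M4→Red 6·4=24. Service 182; fixed 833; total 1015.
Proposal Y: {Red, Blue, Green}: M1→Green 5·18=90, M2→Blue 8·4=32, M3→Red 3·12=36, M4→Red 6·4=24. Service 182; fixed 637; total 819.
Difference: |1015 − 819| = 196.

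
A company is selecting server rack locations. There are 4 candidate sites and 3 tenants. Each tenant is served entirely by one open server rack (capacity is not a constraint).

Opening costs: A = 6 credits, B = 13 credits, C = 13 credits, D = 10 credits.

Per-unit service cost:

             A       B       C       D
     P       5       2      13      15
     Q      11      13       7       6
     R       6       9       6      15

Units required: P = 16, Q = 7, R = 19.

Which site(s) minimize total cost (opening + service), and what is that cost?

Open A, B and D; minimum total cost 217.

For any fixed open set, each tenant goes to its cheapest open site; total = fixed + service.
{A, B, D}: P→B 2·16=32, Q→D 6·7=42, R→A 6·19=114. Service 188; fixed 29; total 217.
{B, C}: P→B 2·16=32, Q→C 7·7=49, R→C 6·19=114. Service 195; fixed 26; total 221.
{B, C, D}: service 188 + fixed 36 = 224
{A, B, C, D}: service 188 + fixed 42 = 230
(All 15 nonempty subsets were checked; A, B and D is lowest.)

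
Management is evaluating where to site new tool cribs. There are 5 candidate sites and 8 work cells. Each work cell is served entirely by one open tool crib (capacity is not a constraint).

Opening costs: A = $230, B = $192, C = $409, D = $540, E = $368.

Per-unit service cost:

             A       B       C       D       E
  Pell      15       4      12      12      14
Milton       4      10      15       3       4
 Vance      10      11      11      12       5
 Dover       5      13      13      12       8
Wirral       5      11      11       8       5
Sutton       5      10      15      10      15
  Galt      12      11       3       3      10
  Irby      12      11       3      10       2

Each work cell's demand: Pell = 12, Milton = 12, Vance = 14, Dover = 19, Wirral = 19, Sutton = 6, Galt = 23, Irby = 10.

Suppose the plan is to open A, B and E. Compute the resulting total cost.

Total cost: 1426

Each work cell is assigned to its cheapest site among the open ones.
{A, B, E}: Pell→B 4·12=48, Milton→A 4·12=48, Vance→E 5·14=70, Dover→A 5·19=95, Wirral→A 5·19=95, Sutton→A 5·6=30, Galt→E 10·23=230, Irby→E 2·10=20. Service 636; fixed 790; total 1426.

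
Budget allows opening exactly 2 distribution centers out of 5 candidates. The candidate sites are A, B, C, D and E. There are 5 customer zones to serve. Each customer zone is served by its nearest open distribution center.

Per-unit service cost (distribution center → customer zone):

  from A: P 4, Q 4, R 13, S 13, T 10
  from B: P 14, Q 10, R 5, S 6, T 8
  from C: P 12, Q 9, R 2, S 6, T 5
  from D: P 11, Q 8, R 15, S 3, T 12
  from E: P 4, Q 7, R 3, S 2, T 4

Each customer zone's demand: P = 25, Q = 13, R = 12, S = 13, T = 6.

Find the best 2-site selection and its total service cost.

With exactly 2 open, each customer zone uses its cheapest among the chosen.
{A, E}: P→A 4·25=100, Q→A 4·13=52, R→E 3·12=36, S→E 2·13=26, T→E 4·6=24. Service cost 238.
{C, E}: service cost 265
{B, E}: service cost 277
Among all 10 size-2 choices, {A, E} is lowest.

Choose A and E; total service cost 238.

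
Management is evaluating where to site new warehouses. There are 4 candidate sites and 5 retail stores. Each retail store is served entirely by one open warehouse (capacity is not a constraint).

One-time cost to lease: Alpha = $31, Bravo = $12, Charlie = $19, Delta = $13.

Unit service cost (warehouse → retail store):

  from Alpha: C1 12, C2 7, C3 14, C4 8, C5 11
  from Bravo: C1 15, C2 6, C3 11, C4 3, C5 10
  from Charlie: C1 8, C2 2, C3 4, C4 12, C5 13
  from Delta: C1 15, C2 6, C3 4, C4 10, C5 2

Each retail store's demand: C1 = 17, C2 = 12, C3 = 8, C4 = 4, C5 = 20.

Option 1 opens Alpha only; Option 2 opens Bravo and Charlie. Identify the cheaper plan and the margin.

Option 1: {Alpha}: C1→Alpha 12·17=204, C2→Alpha 7·12=84, C3→Alpha 14·8=112, C4→Alpha 8·4=32, C5→Alpha 11·20=220. Service 652; fixed 31; total 683.
Option 2: {Bravo, Charlie}: C1→Charlie 8·17=136, C2→Charlie 2·12=24, C3→Charlie 4·8=32, C4→Bravo 3·4=12, C5→Bravo 10·20=200. Service 404; fixed 31; total 435.
Difference: |683 − 435| = 248.

Option 2 is cheaper by 248.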